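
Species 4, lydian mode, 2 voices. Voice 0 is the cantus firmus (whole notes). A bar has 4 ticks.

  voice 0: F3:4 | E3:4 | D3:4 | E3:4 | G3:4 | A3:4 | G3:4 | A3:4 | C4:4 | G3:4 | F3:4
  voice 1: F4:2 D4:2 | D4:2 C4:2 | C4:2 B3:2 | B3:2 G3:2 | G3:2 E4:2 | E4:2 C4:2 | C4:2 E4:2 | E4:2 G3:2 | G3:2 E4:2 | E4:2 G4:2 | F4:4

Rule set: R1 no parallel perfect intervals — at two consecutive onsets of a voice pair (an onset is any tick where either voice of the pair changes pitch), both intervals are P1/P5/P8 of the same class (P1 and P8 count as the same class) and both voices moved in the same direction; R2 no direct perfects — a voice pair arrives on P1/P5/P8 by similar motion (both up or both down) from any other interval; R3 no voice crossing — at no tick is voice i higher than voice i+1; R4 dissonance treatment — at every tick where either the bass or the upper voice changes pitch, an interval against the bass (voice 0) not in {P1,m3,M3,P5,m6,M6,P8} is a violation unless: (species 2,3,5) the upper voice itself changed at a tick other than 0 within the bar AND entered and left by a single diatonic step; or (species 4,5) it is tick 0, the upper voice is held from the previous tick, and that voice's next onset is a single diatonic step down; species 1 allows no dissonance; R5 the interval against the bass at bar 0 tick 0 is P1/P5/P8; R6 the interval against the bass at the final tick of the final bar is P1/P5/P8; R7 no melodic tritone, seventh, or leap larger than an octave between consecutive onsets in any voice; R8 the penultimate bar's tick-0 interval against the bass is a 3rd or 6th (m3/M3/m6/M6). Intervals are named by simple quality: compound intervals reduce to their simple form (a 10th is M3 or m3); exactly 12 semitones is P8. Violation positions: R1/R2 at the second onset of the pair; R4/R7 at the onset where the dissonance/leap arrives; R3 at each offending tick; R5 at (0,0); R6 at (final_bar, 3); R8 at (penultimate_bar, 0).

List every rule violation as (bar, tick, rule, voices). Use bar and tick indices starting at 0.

bar 0: v0=F3 v1=F4 downbeat P8
bar 1: v0=E3 v1=D4 downbeat m7
bar 2: v0=D3 v1=C4 downbeat m7
bar 3: v0=E3 v1=B3 downbeat P5
bar 4: v0=G3 v1=G3 downbeat P1
bar 5: v0=A3 v1=E4 downbeat P5
bar 6: v0=G3 v1=C4 downbeat P4
bar 7: v0=A3 v1=E4 downbeat P5
bar 8: v0=C4 v1=G3 downbeat P4
bar 9: v0=G3 v1=E4 downbeat M6
bar 10: v0=F3 v1=F4 downbeat P8
  -> R4 @ bar 6 tick 0 v(0, 1): G3/C4 P4 untreated
  -> R3 @ bar 7 tick 2 v(0, 1): A3 above G3
  -> R4 @ bar 7 tick 2 v(0, 1): A3/G3 M2 untreated
  -> R3 @ bar 7 tick 3 v(0, 1): A3 above G3
  -> R3 @ bar 8 tick 0 v(0, 1): C4 above G3
  -> R4 @ bar 8 tick 0 v(0, 1): C4/G3 P4 untreated
  -> R3 @ bar 8 tick 1 v(0, 1): C4 above G3
  -> R1 @ bar 10 tick 0 v(0, 1): G3/G4 P8 -> F3/F4 P8 similar

(6, 0, R4, (0, 1))
(7, 2, R3, (0, 1))
(7, 2, R4, (0, 1))
(7, 3, R3, (0, 1))
(8, 0, R3, (0, 1))
(8, 0, R4, (0, 1))
(8, 1, R3, (0, 1))
(10, 0, R1, (0, 1))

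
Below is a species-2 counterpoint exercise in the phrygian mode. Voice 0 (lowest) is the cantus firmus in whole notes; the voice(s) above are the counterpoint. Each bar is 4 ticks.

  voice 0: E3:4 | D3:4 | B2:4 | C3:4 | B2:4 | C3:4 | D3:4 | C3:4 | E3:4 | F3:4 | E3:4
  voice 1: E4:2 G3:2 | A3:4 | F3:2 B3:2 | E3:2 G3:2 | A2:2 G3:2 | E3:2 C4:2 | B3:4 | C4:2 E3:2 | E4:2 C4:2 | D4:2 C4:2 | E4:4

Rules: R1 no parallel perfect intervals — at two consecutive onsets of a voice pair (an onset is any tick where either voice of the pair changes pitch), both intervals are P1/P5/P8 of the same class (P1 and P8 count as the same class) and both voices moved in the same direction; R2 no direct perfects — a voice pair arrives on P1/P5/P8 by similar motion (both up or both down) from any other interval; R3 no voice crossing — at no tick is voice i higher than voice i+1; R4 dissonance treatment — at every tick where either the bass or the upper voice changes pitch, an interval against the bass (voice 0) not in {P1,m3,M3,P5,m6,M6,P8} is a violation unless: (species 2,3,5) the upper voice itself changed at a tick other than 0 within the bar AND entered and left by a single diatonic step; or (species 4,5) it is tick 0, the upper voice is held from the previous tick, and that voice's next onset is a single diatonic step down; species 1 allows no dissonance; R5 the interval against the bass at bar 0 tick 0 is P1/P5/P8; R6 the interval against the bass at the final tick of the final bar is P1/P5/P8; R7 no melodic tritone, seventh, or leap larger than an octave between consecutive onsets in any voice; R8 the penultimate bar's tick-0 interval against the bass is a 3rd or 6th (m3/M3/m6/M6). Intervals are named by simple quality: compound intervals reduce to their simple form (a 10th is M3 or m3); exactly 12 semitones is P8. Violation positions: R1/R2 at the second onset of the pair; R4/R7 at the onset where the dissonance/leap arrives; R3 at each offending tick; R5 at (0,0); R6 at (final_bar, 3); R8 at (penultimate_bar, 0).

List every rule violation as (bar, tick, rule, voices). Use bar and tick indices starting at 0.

bar 0: v0=E3 v1=E4 downbeat P8
bar 1: v0=D3 v1=A3 downbeat P5
bar 2: v0=B2 v1=F3 downbeat TT
bar 3: v0=C3 v1=E3 downbeat M3
bar 4: v0=B2 v1=A2 downbeat M2
bar 5: v0=C3 v1=E3 downbeat M3
bar 6: v0=D3 v1=B3 downbeat M6
bar 7: v0=C3 v1=C4 downbeat P8
bar 8: v0=E3 v1=E4 downbeat P8
bar 9: v0=F3 v1=D4 downbeat M6
bar 10: v0=E3 v1=E4 downbeat P8
  -> R4 @ bar 2 tick 0 v(0, 1): B2/F3 TT untreated
  -> R7 @ bar 2 tick 2 v(1,): F3->B3 leap 6st
  -> R3 @ bar 4 tick 0 v(0, 1): B2 above A2
  -> R4 @ bar 4 tick 0 v(0, 1): B2/A2 M2 untreated
  -> R7 @ bar 4 tick 0 v(1,): G3->A2 leap 10st
  -> R3 @ bar 4 tick 1 v(0, 1): B2 above A2
  -> R7 @ bar 4 tick 2 v(1,): A2->G3 leap 10st
  -> R2 @ bar 8 tick 0 v(0, 1): C3/E3 M3 -> E3/E4 P8 similar

(2, 0, R4, (0, 1))
(2, 2, R7, (1,))
(4, 0, R3, (0, 1))
(4, 0, R4, (0, 1))
(4, 0, R7, (1,))
(4, 1, R3, (0, 1))
(4, 2, R7, (1,))
(8, 0, R2, (0, 1))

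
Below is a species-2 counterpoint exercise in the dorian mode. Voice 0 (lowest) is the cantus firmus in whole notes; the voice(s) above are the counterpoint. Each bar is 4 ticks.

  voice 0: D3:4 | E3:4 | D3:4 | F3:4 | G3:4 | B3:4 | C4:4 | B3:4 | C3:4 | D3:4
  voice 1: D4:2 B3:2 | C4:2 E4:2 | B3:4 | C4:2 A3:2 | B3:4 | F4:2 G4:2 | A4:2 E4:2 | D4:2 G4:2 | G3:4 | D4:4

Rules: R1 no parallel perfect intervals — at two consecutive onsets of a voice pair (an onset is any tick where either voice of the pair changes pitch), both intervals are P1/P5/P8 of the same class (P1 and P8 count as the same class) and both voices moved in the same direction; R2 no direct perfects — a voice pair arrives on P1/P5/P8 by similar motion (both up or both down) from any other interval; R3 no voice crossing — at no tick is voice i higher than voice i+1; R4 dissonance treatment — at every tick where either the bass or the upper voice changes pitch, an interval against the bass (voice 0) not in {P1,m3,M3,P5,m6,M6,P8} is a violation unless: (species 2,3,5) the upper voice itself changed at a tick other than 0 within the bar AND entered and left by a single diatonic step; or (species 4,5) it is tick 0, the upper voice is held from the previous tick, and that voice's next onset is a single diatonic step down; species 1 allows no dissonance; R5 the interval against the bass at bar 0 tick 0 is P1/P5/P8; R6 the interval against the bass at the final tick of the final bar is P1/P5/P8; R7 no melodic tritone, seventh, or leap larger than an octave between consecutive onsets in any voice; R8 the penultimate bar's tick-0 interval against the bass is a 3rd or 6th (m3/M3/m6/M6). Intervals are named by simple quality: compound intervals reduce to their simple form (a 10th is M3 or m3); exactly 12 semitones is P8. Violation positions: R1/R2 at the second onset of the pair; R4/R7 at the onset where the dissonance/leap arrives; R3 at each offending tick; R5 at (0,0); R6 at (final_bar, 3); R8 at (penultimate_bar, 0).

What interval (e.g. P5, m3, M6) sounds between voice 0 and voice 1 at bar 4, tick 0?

M3

voice 0=G3 voice 1=B3 -> M3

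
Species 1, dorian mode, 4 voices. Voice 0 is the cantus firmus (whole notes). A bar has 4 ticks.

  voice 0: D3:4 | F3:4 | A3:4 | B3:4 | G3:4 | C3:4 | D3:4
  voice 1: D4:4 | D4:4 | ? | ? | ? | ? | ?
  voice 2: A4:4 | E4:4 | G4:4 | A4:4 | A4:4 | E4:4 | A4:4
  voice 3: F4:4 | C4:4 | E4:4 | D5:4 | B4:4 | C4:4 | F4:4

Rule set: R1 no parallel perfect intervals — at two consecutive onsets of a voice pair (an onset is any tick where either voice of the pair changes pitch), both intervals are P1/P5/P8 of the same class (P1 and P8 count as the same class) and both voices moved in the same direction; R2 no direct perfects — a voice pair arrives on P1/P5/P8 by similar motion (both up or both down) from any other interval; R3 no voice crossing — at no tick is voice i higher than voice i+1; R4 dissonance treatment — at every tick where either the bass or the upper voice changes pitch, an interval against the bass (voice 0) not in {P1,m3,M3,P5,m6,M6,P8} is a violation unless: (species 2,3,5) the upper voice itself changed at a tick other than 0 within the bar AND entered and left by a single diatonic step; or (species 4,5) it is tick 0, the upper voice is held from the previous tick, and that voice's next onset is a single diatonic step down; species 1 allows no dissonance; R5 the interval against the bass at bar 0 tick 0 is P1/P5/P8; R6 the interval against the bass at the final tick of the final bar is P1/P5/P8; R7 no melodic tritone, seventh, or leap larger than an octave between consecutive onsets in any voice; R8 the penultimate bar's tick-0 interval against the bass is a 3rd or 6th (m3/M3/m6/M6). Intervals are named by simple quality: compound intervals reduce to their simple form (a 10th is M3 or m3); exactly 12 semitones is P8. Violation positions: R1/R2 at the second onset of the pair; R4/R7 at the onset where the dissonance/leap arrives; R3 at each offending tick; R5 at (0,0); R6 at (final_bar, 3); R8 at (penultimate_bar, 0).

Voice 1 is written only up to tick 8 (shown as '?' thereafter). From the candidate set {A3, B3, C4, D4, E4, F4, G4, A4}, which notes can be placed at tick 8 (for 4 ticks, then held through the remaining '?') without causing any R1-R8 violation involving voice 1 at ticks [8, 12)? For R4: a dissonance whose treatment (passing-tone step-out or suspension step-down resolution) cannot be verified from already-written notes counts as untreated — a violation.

A3: legal
B3: violates R4
C4: legal
D4: violates R4
E4: violates R2
F4: legal
G4: violates R2,R4
A4: violates R2,R3

{A3, C4, F4}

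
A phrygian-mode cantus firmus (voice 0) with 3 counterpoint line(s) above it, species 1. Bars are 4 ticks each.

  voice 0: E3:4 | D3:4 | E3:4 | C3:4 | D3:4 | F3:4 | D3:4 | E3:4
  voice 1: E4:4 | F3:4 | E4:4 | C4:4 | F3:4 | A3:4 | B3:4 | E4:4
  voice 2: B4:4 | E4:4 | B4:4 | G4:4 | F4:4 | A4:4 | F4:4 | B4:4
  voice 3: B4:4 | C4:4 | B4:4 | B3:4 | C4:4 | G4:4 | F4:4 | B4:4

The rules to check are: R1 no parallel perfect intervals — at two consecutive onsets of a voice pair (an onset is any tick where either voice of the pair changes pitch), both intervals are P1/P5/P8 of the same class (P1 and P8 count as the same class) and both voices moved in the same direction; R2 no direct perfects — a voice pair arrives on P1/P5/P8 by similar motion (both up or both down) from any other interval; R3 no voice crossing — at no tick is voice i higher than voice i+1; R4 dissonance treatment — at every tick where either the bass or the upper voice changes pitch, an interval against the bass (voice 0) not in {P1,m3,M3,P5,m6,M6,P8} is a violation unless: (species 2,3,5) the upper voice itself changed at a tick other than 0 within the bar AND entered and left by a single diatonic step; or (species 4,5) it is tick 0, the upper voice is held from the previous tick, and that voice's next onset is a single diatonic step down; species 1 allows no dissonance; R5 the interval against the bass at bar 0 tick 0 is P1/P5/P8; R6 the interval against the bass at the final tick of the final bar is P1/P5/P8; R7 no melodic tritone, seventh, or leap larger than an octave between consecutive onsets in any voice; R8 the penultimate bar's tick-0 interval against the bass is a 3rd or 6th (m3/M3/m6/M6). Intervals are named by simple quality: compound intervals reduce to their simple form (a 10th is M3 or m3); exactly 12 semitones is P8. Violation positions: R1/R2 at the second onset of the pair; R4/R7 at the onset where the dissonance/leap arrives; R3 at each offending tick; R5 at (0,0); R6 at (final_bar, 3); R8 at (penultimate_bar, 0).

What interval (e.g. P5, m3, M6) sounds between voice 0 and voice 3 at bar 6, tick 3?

m3

voice 0=D3 voice 3=F4 -> m3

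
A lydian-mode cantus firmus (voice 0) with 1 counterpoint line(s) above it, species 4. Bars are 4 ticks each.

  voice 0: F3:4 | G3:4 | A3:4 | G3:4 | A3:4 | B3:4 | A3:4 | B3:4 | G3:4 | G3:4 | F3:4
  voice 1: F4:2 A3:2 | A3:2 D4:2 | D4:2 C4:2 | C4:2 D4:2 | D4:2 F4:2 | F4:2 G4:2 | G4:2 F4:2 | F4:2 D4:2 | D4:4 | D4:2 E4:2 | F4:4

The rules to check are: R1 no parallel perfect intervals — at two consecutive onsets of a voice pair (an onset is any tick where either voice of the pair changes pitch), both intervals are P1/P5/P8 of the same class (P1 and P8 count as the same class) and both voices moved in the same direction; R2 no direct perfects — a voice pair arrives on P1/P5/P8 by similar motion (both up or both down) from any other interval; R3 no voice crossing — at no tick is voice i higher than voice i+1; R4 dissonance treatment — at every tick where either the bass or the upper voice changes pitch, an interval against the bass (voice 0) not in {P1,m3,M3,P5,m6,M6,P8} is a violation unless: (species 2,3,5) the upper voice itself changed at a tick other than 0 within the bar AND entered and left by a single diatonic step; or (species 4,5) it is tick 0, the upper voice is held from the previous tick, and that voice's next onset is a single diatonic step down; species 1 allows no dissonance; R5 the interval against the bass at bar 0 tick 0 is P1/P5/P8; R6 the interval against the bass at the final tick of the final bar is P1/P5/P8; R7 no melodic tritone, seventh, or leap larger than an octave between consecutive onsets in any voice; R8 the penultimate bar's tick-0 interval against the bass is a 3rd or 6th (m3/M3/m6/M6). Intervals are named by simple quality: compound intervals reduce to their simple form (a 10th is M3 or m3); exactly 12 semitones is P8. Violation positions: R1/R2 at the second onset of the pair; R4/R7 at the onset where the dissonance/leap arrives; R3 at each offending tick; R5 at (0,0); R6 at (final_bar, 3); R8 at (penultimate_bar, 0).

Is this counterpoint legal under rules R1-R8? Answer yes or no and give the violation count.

bar 0: v0=F3 v1=F4 (P8)
bar 1: v0=G3 v1=A3 (M2)
bar 2: v0=A3 v1=D4 (P4)
bar 3: v0=G3 v1=C4 (P4)
bar 4: v0=A3 v1=D4 (P4)
bar 5: v0=B3 v1=F4 (TT)
bar 6: v0=A3 v1=G4 (m7)
bar 7: v0=B3 v1=F4 (TT)
bar 8: v0=G3 v1=D4 (P5)
bar 9: v0=G3 v1=D4 (P5)
bar 10: v0=F3 v1=F4 (P8)
  R4 @ bar1.0: G3/A3 M2 untreated
  R4 @ bar3.0: G3/C4 P4 untreated
  R4 @ bar4.0: A3/D4 P4 untreated
  R4 @ bar5.0: B3/F4 TT untreated
  R4 @ bar7.0: B3/F4 TT untreated
  R8 @ bar9.0: penult P5 not 3rd/6th

No (6 violations)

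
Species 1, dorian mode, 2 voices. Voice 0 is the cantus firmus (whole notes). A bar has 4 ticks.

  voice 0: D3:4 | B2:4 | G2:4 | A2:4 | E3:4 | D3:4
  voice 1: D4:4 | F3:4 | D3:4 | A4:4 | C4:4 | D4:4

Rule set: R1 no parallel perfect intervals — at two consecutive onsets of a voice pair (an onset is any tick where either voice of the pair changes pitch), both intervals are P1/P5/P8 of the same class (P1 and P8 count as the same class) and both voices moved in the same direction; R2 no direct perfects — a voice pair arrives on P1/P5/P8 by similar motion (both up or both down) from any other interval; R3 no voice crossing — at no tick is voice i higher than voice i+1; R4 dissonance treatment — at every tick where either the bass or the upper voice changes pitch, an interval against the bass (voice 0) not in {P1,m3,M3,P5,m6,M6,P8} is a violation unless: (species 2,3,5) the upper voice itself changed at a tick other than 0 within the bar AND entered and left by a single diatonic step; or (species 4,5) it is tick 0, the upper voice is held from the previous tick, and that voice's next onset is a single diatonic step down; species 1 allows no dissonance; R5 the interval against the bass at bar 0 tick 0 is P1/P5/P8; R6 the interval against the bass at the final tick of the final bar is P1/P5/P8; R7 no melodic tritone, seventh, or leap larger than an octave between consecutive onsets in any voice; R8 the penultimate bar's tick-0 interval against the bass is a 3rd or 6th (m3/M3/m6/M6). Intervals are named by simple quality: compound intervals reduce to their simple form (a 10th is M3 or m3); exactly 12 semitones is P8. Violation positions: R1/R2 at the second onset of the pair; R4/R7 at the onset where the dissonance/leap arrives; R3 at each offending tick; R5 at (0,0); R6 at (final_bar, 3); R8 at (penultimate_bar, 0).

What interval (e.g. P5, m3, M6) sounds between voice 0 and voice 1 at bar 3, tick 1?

voice 0=A2 voice 1=A4 -> P1

P1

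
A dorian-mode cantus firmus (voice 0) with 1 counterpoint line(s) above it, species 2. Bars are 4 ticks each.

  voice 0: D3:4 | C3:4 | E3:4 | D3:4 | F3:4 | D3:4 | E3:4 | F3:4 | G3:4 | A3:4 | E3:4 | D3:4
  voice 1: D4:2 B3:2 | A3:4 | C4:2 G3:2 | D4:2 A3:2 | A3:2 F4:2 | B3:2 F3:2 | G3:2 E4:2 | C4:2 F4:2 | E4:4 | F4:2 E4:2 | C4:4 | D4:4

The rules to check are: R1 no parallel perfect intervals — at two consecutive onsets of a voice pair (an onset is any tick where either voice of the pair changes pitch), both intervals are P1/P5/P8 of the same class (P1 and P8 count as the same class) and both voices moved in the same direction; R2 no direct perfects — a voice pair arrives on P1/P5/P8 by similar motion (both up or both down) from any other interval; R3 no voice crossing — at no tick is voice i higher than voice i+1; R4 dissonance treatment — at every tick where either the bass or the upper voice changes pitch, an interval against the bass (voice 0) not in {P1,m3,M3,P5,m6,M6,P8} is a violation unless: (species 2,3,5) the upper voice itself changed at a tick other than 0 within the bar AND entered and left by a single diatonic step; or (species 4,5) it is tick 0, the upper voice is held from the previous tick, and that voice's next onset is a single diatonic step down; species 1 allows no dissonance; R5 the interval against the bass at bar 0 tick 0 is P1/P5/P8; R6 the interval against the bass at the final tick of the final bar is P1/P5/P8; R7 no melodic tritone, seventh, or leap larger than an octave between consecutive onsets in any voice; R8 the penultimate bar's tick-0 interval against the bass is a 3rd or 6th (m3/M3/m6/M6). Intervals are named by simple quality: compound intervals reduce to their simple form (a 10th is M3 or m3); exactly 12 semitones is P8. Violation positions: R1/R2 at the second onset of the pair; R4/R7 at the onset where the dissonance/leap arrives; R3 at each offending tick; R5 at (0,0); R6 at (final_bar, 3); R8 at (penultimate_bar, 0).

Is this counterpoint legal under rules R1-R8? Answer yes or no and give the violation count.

No (2 violations)

bar 0: v0=D3 v1=D4 (P8)
bar 1: v0=C3 v1=A3 (M6)
bar 2: v0=E3 v1=C4 (m6)
bar 3: v0=D3 v1=D4 (P8)
bar 4: v0=F3 v1=A3 (M3)
bar 5: v0=D3 v1=B3 (M6)
bar 6: v0=E3 v1=G3 (m3)
bar 7: v0=F3 v1=C4 (P5)
bar 8: v0=G3 v1=E4 (M6)
bar 9: v0=A3 v1=F4 (m6)
bar 10: v0=E3 v1=C4 (m6)
bar 11: v0=D3 v1=D4 (P8)
  R7 @ bar5.0: F4->B3 leap 6st
  R7 @ bar5.2: B3->F3 leap 6st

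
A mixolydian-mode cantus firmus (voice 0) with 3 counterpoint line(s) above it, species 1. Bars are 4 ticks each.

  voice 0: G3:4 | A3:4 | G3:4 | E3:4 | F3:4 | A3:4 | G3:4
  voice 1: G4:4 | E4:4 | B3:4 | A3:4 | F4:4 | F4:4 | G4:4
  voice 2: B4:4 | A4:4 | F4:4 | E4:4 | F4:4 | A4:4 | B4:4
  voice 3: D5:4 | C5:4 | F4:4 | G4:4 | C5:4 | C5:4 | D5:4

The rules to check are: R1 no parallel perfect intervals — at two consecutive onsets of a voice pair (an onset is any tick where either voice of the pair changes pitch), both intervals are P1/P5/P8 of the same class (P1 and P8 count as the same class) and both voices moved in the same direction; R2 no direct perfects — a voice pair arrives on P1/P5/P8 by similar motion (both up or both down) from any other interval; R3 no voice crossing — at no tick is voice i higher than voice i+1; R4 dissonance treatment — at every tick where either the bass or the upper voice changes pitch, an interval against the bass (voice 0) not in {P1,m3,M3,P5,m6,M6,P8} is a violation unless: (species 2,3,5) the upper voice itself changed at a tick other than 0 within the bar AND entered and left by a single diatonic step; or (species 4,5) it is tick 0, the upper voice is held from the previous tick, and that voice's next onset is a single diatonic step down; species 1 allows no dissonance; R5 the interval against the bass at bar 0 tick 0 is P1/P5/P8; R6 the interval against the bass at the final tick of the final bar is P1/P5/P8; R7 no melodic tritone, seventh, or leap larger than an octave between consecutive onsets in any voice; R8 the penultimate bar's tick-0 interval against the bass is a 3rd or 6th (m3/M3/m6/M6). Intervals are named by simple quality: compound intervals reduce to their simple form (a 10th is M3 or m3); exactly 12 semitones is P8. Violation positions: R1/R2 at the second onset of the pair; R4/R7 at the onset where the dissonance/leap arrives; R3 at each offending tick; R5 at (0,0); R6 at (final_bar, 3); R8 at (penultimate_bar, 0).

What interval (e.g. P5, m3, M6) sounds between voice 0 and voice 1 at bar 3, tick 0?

P4

voice 0=E3 voice 1=A3 -> P4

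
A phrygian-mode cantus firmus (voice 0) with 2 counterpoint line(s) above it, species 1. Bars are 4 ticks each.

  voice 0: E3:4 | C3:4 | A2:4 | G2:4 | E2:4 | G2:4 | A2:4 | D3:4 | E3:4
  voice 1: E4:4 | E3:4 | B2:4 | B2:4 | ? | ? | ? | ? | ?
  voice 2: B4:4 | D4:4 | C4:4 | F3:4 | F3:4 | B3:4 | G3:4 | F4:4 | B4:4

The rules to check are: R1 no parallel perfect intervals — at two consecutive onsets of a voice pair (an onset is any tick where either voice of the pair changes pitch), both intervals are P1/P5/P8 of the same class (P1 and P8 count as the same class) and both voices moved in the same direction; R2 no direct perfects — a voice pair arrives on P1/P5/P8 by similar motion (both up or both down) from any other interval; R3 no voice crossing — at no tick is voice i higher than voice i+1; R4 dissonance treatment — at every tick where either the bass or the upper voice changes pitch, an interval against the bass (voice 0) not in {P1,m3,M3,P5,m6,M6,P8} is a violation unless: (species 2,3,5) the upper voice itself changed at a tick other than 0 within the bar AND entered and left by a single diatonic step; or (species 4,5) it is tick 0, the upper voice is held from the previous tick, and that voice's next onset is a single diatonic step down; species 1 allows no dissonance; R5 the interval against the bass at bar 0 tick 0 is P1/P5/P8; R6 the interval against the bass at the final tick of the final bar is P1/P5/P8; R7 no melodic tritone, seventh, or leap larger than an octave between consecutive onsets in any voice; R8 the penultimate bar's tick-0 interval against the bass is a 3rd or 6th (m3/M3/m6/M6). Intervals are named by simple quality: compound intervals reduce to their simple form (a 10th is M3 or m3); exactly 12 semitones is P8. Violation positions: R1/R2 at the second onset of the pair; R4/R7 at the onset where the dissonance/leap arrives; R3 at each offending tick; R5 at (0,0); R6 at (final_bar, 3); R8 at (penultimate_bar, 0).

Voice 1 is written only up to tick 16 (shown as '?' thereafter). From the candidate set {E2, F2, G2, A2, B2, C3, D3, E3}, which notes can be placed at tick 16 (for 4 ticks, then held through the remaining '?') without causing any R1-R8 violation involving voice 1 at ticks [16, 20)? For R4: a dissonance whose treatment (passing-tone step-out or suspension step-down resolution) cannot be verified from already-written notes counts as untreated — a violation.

E2: violates R2
F2: violates R4,R7
G2: legal
A2: violates R4
B2: legal
C3: legal
D3: violates R4
E3: legal

{B2, C3, E3, G2}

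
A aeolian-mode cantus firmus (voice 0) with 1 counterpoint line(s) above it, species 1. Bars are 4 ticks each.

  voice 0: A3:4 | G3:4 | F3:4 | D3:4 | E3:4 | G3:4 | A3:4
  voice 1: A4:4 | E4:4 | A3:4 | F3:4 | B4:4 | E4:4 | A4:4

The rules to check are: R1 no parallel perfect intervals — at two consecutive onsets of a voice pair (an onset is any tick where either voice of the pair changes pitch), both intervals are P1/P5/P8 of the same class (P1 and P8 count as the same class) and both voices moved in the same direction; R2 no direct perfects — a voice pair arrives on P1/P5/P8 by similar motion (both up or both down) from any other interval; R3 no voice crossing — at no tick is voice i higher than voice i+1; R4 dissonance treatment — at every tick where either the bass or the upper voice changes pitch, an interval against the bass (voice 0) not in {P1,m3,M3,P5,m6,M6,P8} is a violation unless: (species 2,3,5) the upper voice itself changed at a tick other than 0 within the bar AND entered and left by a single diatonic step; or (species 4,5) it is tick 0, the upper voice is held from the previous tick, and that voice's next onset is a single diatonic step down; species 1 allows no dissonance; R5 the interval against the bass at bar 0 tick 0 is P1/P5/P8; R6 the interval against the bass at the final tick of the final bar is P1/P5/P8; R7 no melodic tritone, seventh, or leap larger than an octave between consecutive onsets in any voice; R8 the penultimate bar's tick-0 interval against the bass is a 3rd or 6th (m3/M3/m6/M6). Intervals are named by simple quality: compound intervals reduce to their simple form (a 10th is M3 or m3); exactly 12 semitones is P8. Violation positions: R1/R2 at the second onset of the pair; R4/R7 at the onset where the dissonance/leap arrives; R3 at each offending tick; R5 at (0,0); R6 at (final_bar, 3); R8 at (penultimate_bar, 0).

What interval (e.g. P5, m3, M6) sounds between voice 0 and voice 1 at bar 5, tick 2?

M6

voice 0=G3 voice 1=E4 -> M6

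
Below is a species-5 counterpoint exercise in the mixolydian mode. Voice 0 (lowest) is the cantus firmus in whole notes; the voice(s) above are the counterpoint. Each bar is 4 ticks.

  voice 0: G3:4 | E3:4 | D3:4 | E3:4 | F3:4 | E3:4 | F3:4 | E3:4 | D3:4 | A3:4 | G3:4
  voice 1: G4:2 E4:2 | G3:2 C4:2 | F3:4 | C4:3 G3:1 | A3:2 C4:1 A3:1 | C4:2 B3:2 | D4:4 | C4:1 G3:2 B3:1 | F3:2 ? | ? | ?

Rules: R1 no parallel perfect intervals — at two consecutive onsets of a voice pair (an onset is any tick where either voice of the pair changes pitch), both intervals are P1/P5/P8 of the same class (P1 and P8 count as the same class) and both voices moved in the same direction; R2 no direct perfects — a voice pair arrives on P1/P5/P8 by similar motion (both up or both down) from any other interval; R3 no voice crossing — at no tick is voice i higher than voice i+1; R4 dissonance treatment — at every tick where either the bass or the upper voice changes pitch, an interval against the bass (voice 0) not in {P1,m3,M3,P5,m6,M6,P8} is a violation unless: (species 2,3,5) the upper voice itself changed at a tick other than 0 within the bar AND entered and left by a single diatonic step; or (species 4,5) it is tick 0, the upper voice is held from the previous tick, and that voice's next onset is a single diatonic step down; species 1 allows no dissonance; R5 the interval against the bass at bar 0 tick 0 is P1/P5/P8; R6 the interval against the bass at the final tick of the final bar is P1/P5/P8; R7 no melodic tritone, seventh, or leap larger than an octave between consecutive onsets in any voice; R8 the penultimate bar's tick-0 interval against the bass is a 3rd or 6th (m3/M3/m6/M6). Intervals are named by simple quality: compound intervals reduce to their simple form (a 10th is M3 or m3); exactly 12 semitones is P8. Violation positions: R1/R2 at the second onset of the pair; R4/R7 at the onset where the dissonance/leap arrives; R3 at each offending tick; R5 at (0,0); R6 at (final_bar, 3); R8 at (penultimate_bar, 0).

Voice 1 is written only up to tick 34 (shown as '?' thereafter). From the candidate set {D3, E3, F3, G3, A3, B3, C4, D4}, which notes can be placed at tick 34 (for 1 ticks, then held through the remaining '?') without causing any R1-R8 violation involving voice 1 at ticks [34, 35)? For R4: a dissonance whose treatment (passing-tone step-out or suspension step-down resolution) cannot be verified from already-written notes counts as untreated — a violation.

D3: legal
E3: violates R4
F3: legal
G3: violates R4
A3: legal
B3: violates R7
C4: violates R4
D4: legal

{A3, D3, D4, F3}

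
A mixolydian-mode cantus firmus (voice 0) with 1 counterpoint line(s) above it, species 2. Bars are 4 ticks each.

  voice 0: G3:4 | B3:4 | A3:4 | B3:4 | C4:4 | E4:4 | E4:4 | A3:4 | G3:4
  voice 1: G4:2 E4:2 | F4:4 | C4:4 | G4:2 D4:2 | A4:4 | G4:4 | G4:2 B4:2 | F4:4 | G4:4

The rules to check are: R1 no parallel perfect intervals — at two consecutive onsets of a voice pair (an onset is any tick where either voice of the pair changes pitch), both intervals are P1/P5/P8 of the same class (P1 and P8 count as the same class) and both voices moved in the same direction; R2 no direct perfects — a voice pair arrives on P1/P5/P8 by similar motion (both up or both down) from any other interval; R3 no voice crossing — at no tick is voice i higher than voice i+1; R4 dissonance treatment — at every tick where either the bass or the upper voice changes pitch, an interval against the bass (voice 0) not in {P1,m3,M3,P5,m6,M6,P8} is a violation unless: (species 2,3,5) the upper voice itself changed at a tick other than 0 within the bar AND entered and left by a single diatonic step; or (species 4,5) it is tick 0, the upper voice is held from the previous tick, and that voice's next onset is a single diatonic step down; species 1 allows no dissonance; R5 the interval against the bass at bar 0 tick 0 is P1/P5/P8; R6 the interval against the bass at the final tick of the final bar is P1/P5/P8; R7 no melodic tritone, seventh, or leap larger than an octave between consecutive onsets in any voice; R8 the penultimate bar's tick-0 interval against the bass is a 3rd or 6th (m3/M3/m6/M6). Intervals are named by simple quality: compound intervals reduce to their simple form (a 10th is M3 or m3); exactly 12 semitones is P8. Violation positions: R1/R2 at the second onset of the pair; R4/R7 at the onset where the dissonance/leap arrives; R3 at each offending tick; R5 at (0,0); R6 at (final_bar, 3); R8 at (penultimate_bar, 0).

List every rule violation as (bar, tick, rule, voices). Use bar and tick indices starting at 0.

(1, 0, R4, (0, 1))
(7, 0, R7, (1,))

bar 0: v0=G3 v1=G4 downbeat P8
bar 1: v0=B3 v1=F4 downbeat TT
bar 2: v0=A3 v1=C4 downbeat m3
bar 3: v0=B3 v1=G4 downbeat m6
bar 4: v0=C4 v1=A4 downbeat M6
bar 5: v0=E4 v1=G4 downbeat m3
bar 6: v0=E4 v1=G4 downbeat m3
bar 7: v0=A3 v1=F4 downbeat m6
bar 8: v0=G3 v1=G4 downbeat P8
  -> R4 @ bar 1 tick 0 v(0, 1): B3/F4 TT untreated
  -> R7 @ bar 7 tick 0 v(1,): B4->F4 leap 6st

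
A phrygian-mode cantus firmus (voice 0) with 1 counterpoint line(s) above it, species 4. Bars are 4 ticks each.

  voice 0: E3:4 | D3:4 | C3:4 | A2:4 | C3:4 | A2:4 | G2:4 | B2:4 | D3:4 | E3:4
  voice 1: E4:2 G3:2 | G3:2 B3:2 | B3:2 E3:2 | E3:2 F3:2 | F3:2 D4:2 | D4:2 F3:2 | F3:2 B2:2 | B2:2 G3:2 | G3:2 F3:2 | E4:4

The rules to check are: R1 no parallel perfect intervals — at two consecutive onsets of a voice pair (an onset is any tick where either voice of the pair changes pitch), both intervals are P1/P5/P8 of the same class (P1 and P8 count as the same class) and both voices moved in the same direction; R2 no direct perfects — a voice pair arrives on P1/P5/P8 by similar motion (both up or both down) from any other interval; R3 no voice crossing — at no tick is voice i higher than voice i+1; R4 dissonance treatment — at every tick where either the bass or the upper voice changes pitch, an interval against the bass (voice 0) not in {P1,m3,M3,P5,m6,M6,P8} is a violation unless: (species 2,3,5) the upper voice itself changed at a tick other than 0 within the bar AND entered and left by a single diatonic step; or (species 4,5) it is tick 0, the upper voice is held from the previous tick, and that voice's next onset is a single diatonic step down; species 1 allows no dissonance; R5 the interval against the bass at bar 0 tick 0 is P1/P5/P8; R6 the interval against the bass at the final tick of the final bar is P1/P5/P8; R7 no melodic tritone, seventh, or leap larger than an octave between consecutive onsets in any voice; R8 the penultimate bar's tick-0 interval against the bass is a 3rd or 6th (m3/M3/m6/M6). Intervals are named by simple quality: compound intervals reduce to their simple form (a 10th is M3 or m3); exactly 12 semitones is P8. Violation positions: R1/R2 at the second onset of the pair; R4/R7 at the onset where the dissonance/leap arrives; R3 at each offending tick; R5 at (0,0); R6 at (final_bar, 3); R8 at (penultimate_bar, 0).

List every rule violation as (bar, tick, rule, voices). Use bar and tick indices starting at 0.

bar 0: v0=E3 v1=E4 downbeat P8
bar 1: v0=D3 v1=G3 downbeat P4
bar 2: v0=C3 v1=B3 downbeat M7
bar 3: v0=A2 v1=E3 downbeat P5
bar 4: v0=C3 v1=F3 downbeat P4
bar 5: v0=A2 v1=D4 downbeat P4
bar 6: v0=G2 v1=F3 downbeat m7
bar 7: v0=B2 v1=B2 downbeat P1
bar 8: v0=D3 v1=G3 downbeat P4
bar 9: v0=E3 v1=E4 downbeat P8
  -> R4 @ bar 1 tick 0 v(0, 1): D3/G3 P4 untreated
  -> R4 @ bar 2 tick 0 v(0, 1): C3/B3 M7 untreated
  -> R4 @ bar 4 tick 0 v(0, 1): C3/F3 P4 untreated
  -> R4 @ bar 4 tick 2 v(0, 1): C3/D4 M2 untreated
  -> R4 @ bar 5 tick 0 v(0, 1): A2/D4 P4 untreated
  -> R4 @ bar 6 tick 0 v(0, 1): G2/F3 m7 untreated
  -> R7 @ bar 6 tick 2 v(1,): F3->B2 leap 6st
  -> R8 @ bar 8 tick 0 v(0, 1): penult P4 not 3rd/6th
  -> R2 @ bar 9 tick 0 v(0, 1): D3/F3 m3 -> E3/E4 P8 similar
  -> R7 @ bar 9 tick 0 v(1,): F3->E4 leap 11st

(1, 0, R4, (0, 1))
(2, 0, R4, (0, 1))
(4, 0, R4, (0, 1))
(4, 2, R4, (0, 1))
(5, 0, R4, (0, 1))
(6, 0, R4, (0, 1))
(6, 2, R7, (1,))
(8, 0, R8, (0, 1))
(9, 0, R2, (0, 1))
(9, 0, R7, (1,))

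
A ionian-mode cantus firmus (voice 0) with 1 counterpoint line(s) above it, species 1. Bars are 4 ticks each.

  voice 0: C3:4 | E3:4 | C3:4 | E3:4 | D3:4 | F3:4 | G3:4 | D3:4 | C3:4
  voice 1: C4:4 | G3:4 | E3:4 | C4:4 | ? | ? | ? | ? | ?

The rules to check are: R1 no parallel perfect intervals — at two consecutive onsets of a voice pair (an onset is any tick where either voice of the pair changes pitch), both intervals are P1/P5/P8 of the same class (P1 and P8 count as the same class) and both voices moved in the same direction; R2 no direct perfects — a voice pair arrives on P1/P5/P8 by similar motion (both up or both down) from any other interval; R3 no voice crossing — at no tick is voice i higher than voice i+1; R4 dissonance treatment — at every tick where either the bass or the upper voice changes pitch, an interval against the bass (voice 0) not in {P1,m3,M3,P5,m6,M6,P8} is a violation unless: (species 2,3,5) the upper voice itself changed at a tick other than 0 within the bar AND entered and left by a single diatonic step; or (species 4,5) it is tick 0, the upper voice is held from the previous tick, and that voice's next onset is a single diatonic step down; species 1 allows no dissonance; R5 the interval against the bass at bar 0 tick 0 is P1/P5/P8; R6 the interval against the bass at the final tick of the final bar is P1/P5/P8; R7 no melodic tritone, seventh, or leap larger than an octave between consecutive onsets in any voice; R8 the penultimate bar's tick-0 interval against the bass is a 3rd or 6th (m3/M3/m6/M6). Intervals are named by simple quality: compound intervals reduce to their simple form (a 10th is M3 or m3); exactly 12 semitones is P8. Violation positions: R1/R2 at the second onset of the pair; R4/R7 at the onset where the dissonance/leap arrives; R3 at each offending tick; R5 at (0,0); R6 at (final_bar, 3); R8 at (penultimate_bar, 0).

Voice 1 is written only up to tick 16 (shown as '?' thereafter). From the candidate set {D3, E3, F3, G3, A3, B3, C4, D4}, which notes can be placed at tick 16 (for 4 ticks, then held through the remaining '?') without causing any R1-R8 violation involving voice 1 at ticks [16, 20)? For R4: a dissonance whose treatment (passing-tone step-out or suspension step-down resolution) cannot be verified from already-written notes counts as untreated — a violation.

{B3, D4, F3}

D3: violates R2,R7
E3: violates R4
F3: legal
G3: violates R4
A3: violates R2
B3: legal
C4: violates R4
D4: legal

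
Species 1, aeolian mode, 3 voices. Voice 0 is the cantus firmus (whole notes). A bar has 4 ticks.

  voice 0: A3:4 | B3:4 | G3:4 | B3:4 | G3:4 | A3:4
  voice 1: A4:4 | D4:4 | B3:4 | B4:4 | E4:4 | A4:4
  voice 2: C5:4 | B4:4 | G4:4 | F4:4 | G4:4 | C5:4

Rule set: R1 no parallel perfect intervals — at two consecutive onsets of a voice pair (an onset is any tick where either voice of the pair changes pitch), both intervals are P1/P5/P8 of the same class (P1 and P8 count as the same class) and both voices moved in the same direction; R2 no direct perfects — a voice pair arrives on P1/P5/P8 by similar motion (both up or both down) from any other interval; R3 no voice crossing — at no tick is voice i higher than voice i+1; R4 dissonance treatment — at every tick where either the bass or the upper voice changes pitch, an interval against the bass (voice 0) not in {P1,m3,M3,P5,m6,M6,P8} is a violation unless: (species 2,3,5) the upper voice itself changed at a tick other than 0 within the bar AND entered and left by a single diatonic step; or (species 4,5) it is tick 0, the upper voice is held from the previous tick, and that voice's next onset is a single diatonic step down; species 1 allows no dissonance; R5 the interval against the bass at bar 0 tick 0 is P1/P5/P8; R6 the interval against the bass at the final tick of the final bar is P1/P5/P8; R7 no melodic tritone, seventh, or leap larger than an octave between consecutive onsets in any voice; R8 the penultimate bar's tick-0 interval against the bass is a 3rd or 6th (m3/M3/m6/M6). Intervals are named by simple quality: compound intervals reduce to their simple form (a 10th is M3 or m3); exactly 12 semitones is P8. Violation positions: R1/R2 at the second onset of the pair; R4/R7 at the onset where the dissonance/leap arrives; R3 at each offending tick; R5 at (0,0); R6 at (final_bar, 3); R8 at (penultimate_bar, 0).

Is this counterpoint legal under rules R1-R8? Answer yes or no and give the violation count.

No (11 violations)

bar 0: v0=A3 v1=A4 v2=C5 (m3)
bar 1: v0=B3 v1=D4 v2=B4 (P8)
bar 2: v0=G3 v1=B3 v2=G4 (P8)
bar 3: v0=B3 v1=B4 v2=F4 (TT)
bar 4: v0=G3 v1=E4 v2=G4 (P8)
bar 5: v0=A3 v1=A4 v2=C5 (m3)
  R5 @ bar0.0: opens on m3
  R1 @ bar2.0: B3/B4 P8 -> G3/G4 P8 similar
  R2 @ bar3.0: G3/B3 M3 -> B3/B4 P8 similar
  R3 @ bar3.0: B4 above F4
  R4 @ bar3.0: B3/F4 TT untreated
  R3 @ bar3.1: B4 above F4
  R3 @ bar3.2: B4 above F4
  R3 @ bar3.3: B4 above F4
  R8 @ bar4.0: penult P8 not 3rd/6th
  R2 @ bar5.0: G3/E4 M6 -> A3/A4 P8 similar
  R6 @ bar5.3: closes on m3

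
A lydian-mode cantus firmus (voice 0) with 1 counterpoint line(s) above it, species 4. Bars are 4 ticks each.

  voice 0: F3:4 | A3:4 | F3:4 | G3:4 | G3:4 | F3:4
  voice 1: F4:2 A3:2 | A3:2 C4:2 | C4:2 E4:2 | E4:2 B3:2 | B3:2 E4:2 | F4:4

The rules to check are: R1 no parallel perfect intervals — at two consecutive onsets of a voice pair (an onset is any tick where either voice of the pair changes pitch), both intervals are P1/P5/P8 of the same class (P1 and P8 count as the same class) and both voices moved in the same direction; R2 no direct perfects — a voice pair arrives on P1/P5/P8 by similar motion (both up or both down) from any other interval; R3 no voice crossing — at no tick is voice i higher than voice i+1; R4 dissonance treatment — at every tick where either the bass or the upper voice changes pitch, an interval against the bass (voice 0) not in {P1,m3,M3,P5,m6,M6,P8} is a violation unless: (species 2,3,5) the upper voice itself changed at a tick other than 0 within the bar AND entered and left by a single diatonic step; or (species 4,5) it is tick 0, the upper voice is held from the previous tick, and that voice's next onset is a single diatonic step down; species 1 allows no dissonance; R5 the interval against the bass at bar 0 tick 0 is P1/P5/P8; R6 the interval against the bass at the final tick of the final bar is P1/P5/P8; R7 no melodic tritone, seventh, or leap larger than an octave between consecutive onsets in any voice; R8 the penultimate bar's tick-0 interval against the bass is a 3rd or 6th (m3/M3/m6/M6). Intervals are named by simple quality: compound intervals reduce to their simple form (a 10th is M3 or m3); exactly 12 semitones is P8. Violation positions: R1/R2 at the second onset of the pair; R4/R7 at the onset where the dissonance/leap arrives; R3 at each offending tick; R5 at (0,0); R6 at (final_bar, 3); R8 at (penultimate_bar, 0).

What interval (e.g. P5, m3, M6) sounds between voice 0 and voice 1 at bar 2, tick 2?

voice 0=F3 voice 1=E4 -> M7

M7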